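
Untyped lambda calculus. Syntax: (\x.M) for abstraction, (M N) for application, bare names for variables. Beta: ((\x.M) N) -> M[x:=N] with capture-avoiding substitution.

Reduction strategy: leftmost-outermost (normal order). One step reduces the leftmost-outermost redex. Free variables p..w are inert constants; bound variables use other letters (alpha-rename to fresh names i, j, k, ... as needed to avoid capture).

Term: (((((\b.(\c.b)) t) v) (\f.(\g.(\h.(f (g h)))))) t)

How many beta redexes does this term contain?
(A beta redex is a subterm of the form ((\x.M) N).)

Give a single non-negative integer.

Answer: 1

Derivation:
Term: (((((\b.(\c.b)) t) v) (\f.(\g.(\h.(f (g h)))))) t)
  Redex: ((\b.(\c.b)) t)
Total redexes: 1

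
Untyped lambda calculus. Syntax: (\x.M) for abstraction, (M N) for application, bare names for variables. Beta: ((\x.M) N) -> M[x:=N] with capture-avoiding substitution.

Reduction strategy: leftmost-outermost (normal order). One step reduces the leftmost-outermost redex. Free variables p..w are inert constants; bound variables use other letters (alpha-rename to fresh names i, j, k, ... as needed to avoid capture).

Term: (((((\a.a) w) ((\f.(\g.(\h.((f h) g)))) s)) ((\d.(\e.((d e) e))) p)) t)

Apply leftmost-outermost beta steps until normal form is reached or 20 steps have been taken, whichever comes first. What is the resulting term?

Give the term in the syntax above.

Step 0: (((((\a.a) w) ((\f.(\g.(\h.((f h) g)))) s)) ((\d.(\e.((d e) e))) p)) t)
Step 1: (((w ((\f.(\g.(\h.((f h) g)))) s)) ((\d.(\e.((d e) e))) p)) t)
Step 2: (((w (\g.(\h.((s h) g)))) ((\d.(\e.((d e) e))) p)) t)
Step 3: (((w (\g.(\h.((s h) g)))) (\e.((p e) e))) t)

Answer: (((w (\g.(\h.((s h) g)))) (\e.((p e) e))) t)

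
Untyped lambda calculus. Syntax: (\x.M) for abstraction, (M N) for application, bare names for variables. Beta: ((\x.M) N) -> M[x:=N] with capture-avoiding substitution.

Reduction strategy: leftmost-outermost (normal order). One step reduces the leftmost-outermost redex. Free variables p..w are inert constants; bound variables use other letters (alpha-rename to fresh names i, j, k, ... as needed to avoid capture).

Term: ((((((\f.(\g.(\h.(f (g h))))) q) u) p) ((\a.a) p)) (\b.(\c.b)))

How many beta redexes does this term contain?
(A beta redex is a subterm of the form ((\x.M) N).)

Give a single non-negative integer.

Term: ((((((\f.(\g.(\h.(f (g h))))) q) u) p) ((\a.a) p)) (\b.(\c.b)))
  Redex: ((\f.(\g.(\h.(f (g h))))) q)
  Redex: ((\a.a) p)
Total redexes: 2

Answer: 2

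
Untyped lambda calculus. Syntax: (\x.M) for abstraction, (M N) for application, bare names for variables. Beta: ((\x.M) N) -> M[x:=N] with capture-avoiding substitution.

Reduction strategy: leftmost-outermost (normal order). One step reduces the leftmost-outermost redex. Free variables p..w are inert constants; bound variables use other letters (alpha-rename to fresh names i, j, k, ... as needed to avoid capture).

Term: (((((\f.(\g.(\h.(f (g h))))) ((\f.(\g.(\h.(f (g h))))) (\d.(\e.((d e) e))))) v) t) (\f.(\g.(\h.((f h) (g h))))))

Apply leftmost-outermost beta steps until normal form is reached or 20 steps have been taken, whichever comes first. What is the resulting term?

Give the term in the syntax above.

Step 0: (((((\f.(\g.(\h.(f (g h))))) ((\f.(\g.(\h.(f (g h))))) (\d.(\e.((d e) e))))) v) t) (\f.(\g.(\h.((f h) (g h))))))
Step 1: ((((\g.(\h.(((\f.(\g.(\h.(f (g h))))) (\d.(\e.((d e) e)))) (g h)))) v) t) (\f.(\g.(\h.((f h) (g h))))))
Step 2: (((\h.(((\f.(\g.(\h.(f (g h))))) (\d.(\e.((d e) e)))) (v h))) t) (\f.(\g.(\h.((f h) (g h))))))
Step 3: ((((\f.(\g.(\h.(f (g h))))) (\d.(\e.((d e) e)))) (v t)) (\f.(\g.(\h.((f h) (g h))))))
Step 4: (((\g.(\h.((\d.(\e.((d e) e))) (g h)))) (v t)) (\f.(\g.(\h.((f h) (g h))))))
Step 5: ((\h.((\d.(\e.((d e) e))) ((v t) h))) (\f.(\g.(\h.((f h) (g h))))))
Step 6: ((\d.(\e.((d e) e))) ((v t) (\f.(\g.(\h.((f h) (g h)))))))
Step 7: (\e.((((v t) (\f.(\g.(\h.((f h) (g h)))))) e) e))

Answer: (\e.((((v t) (\f.(\g.(\h.((f h) (g h)))))) e) e))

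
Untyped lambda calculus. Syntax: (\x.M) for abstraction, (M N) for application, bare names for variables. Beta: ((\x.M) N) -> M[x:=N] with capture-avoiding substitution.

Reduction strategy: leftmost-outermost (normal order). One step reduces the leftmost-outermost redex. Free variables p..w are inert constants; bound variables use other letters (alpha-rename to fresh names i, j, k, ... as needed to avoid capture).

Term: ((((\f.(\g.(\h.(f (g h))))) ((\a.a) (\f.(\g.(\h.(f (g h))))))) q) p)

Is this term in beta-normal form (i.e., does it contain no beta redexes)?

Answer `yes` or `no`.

Term: ((((\f.(\g.(\h.(f (g h))))) ((\a.a) (\f.(\g.(\h.(f (g h))))))) q) p)
Found 2 beta redex(es).

Answer: no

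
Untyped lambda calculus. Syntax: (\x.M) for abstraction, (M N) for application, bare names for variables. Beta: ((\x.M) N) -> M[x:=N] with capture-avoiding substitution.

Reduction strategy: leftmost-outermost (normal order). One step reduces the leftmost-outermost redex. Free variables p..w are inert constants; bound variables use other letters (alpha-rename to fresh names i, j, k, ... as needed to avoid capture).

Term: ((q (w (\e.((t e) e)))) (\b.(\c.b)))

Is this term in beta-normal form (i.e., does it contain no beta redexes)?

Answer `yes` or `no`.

Answer: yes

Derivation:
Term: ((q (w (\e.((t e) e)))) (\b.(\c.b)))
No beta redexes found.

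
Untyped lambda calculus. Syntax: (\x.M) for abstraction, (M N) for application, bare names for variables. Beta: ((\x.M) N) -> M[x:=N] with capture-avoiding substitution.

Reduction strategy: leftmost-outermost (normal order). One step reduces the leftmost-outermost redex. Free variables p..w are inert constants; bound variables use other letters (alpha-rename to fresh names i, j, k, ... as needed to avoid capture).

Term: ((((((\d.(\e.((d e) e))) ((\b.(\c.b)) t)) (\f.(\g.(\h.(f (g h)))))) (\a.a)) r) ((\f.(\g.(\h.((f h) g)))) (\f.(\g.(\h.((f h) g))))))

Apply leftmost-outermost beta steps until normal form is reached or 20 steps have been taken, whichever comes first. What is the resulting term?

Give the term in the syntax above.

Answer: ((((t (\f.(\g.(\h.(f (g h)))))) (\a.a)) r) (\g.(\h.(\i.((h i) g)))))

Derivation:
Step 0: ((((((\d.(\e.((d e) e))) ((\b.(\c.b)) t)) (\f.(\g.(\h.(f (g h)))))) (\a.a)) r) ((\f.(\g.(\h.((f h) g)))) (\f.(\g.(\h.((f h) g))))))
Step 1: (((((\e.((((\b.(\c.b)) t) e) e)) (\f.(\g.(\h.(f (g h)))))) (\a.a)) r) ((\f.(\g.(\h.((f h) g)))) (\f.(\g.(\h.((f h) g))))))
Step 2: (((((((\b.(\c.b)) t) (\f.(\g.(\h.(f (g h)))))) (\f.(\g.(\h.(f (g h)))))) (\a.a)) r) ((\f.(\g.(\h.((f h) g)))) (\f.(\g.(\h.((f h) g))))))
Step 3: ((((((\c.t) (\f.(\g.(\h.(f (g h)))))) (\f.(\g.(\h.(f (g h)))))) (\a.a)) r) ((\f.(\g.(\h.((f h) g)))) (\f.(\g.(\h.((f h) g))))))
Step 4: ((((t (\f.(\g.(\h.(f (g h)))))) (\a.a)) r) ((\f.(\g.(\h.((f h) g)))) (\f.(\g.(\h.((f h) g))))))
Step 5: ((((t (\f.(\g.(\h.(f (g h)))))) (\a.a)) r) (\g.(\h.(((\f.(\g.(\h.((f h) g)))) h) g))))
Step 6: ((((t (\f.(\g.(\h.(f (g h)))))) (\a.a)) r) (\g.(\h.((\g.(\i.((h i) g))) g))))
Step 7: ((((t (\f.(\g.(\h.(f (g h)))))) (\a.a)) r) (\g.(\h.(\i.((h i) g)))))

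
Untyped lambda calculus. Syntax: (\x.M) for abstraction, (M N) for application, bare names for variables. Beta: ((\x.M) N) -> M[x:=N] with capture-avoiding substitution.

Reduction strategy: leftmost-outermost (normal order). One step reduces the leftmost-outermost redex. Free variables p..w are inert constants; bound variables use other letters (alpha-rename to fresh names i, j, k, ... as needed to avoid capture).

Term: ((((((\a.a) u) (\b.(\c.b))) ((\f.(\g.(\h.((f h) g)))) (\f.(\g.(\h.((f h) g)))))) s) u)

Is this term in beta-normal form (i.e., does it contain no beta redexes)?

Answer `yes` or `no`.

Answer: no

Derivation:
Term: ((((((\a.a) u) (\b.(\c.b))) ((\f.(\g.(\h.((f h) g)))) (\f.(\g.(\h.((f h) g)))))) s) u)
Found 2 beta redex(es).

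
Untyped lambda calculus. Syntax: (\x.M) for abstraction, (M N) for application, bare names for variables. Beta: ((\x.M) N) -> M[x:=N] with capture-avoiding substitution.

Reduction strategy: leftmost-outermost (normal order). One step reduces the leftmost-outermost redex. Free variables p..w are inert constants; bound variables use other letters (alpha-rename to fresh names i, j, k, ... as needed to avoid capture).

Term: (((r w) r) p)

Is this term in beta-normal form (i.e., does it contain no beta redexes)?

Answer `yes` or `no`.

Answer: yes

Derivation:
Term: (((r w) r) p)
No beta redexes found.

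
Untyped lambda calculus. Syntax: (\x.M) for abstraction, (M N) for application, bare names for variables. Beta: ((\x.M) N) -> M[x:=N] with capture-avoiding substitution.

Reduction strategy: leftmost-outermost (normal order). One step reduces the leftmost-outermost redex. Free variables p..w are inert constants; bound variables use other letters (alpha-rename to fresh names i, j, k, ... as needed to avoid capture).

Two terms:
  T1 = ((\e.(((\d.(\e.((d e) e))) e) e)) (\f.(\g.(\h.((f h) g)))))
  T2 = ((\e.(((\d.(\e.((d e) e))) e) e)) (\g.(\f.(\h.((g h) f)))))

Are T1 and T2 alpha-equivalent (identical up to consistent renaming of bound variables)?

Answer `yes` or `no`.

Term 1: ((\e.(((\d.(\e.((d e) e))) e) e)) (\f.(\g.(\h.((f h) g)))))
Term 2: ((\e.(((\d.(\e.((d e) e))) e) e)) (\g.(\f.(\h.((g h) f)))))
Alpha-equivalence: compare structure up to binder renaming.
Result: True

Answer: yes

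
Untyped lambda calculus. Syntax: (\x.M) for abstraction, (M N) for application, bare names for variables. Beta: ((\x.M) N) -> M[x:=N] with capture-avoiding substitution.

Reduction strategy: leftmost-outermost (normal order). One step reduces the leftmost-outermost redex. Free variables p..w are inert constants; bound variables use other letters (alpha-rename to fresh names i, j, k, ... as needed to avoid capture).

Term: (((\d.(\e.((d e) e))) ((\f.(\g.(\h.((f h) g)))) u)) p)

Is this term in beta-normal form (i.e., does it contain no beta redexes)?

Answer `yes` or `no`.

Term: (((\d.(\e.((d e) e))) ((\f.(\g.(\h.((f h) g)))) u)) p)
Found 2 beta redex(es).

Answer: no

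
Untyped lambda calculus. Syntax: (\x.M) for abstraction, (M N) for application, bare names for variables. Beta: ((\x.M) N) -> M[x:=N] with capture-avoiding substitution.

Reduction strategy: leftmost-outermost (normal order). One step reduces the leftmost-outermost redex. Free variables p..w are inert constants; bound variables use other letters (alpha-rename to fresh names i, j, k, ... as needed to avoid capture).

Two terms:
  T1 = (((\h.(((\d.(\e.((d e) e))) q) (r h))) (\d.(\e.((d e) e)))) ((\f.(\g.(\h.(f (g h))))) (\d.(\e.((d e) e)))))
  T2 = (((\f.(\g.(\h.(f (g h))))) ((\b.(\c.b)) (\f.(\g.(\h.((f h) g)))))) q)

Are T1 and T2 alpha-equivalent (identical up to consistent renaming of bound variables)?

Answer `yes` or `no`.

Answer: no

Derivation:
Term 1: (((\h.(((\d.(\e.((d e) e))) q) (r h))) (\d.(\e.((d e) e)))) ((\f.(\g.(\h.(f (g h))))) (\d.(\e.((d e) e)))))
Term 2: (((\f.(\g.(\h.(f (g h))))) ((\b.(\c.b)) (\f.(\g.(\h.((f h) g)))))) q)
Alpha-equivalence: compare structure up to binder renaming.
Result: False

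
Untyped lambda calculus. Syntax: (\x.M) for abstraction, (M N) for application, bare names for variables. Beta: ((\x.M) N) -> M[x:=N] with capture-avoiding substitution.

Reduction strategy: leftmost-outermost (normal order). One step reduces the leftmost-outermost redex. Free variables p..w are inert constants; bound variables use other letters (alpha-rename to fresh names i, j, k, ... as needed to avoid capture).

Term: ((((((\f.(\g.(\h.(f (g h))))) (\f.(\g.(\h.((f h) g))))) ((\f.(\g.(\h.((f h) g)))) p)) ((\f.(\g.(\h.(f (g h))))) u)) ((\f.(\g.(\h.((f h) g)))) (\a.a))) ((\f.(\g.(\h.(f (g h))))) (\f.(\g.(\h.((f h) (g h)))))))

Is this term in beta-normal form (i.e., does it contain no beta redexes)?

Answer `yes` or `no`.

Answer: no

Derivation:
Term: ((((((\f.(\g.(\h.(f (g h))))) (\f.(\g.(\h.((f h) g))))) ((\f.(\g.(\h.((f h) g)))) p)) ((\f.(\g.(\h.(f (g h))))) u)) ((\f.(\g.(\h.((f h) g)))) (\a.a))) ((\f.(\g.(\h.(f (g h))))) (\f.(\g.(\h.((f h) (g h)))))))
Found 5 beta redex(es).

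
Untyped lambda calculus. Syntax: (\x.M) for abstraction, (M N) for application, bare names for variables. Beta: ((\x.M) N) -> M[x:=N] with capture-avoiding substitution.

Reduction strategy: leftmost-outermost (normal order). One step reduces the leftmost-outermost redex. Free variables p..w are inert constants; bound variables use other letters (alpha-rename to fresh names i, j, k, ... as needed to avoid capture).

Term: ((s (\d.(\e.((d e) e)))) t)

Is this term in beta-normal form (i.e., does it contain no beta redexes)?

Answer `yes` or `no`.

Answer: yes

Derivation:
Term: ((s (\d.(\e.((d e) e)))) t)
No beta redexes found.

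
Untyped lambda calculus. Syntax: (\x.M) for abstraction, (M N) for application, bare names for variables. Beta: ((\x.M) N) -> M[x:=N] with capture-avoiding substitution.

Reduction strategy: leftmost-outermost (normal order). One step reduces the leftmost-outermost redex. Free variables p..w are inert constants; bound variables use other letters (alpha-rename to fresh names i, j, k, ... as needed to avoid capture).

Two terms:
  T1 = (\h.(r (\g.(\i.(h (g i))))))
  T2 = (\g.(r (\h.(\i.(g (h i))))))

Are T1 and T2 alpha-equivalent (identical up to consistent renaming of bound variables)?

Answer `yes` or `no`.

Term 1: (\h.(r (\g.(\i.(h (g i))))))
Term 2: (\g.(r (\h.(\i.(g (h i))))))
Alpha-equivalence: compare structure up to binder renaming.
Result: True

Answer: yes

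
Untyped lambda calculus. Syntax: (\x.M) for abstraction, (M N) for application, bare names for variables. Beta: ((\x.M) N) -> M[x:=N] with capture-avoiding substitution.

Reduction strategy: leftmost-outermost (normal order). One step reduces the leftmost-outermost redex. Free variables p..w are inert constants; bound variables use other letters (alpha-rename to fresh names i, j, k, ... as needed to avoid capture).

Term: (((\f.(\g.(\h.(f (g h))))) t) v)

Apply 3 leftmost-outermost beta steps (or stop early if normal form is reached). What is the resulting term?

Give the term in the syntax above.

Answer: (\h.(t (v h)))

Derivation:
Step 0: (((\f.(\g.(\h.(f (g h))))) t) v)
Step 1: ((\g.(\h.(t (g h)))) v)
Step 2: (\h.(t (v h)))
Step 3: (normal form reached)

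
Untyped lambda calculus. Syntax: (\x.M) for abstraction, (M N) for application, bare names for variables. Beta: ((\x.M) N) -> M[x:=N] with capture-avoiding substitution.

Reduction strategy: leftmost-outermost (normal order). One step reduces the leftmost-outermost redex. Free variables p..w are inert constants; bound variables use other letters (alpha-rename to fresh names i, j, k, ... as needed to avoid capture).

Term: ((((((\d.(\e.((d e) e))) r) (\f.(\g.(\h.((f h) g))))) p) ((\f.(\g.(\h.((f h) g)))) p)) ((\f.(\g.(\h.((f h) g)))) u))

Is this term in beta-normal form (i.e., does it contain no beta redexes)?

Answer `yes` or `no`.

Term: ((((((\d.(\e.((d e) e))) r) (\f.(\g.(\h.((f h) g))))) p) ((\f.(\g.(\h.((f h) g)))) p)) ((\f.(\g.(\h.((f h) g)))) u))
Found 3 beta redex(es).

Answer: no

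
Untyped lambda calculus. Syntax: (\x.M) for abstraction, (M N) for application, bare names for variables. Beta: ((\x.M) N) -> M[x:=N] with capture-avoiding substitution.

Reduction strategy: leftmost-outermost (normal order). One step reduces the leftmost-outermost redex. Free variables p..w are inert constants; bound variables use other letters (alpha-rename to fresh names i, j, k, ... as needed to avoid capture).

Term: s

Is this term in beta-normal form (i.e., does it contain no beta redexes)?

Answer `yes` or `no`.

Term: s
No beta redexes found.

Answer: yes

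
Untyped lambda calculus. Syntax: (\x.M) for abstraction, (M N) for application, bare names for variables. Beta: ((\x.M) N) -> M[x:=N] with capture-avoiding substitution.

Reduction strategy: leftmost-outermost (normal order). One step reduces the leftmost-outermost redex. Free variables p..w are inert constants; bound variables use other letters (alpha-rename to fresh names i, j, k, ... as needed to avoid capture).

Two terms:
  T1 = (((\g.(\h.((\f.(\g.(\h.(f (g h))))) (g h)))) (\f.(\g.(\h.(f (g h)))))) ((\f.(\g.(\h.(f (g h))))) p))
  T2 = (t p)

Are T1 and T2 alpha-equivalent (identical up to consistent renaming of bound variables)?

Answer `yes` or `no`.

Answer: no

Derivation:
Term 1: (((\g.(\h.((\f.(\g.(\h.(f (g h))))) (g h)))) (\f.(\g.(\h.(f (g h)))))) ((\f.(\g.(\h.(f (g h))))) p))
Term 2: (t p)
Alpha-equivalence: compare structure up to binder renaming.
Result: False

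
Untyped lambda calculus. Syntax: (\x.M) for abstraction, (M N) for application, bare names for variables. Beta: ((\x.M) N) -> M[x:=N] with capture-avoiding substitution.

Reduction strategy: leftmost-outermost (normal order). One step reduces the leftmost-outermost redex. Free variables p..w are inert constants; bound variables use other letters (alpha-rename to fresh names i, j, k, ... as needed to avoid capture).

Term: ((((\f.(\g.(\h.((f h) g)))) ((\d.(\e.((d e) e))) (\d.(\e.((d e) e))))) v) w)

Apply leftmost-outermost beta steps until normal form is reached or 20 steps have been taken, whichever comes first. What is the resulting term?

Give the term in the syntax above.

Answer: (((w w) w) v)

Derivation:
Step 0: ((((\f.(\g.(\h.((f h) g)))) ((\d.(\e.((d e) e))) (\d.(\e.((d e) e))))) v) w)
Step 1: (((\g.(\h.((((\d.(\e.((d e) e))) (\d.(\e.((d e) e)))) h) g))) v) w)
Step 2: ((\h.((((\d.(\e.((d e) e))) (\d.(\e.((d e) e)))) h) v)) w)
Step 3: ((((\d.(\e.((d e) e))) (\d.(\e.((d e) e)))) w) v)
Step 4: (((\e.(((\d.(\e.((d e) e))) e) e)) w) v)
Step 5: ((((\d.(\e.((d e) e))) w) w) v)
Step 6: (((\e.((w e) e)) w) v)
Step 7: (((w w) w) v)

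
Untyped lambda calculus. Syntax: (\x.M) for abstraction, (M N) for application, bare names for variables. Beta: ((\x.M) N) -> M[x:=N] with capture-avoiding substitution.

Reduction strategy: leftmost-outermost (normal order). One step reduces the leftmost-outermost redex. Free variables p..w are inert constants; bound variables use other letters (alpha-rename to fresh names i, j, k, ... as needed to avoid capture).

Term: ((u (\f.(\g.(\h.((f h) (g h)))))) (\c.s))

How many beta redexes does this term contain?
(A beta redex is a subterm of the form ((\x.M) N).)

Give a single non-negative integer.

Term: ((u (\f.(\g.(\h.((f h) (g h)))))) (\c.s))
  (no redexes)
Total redexes: 0

Answer: 0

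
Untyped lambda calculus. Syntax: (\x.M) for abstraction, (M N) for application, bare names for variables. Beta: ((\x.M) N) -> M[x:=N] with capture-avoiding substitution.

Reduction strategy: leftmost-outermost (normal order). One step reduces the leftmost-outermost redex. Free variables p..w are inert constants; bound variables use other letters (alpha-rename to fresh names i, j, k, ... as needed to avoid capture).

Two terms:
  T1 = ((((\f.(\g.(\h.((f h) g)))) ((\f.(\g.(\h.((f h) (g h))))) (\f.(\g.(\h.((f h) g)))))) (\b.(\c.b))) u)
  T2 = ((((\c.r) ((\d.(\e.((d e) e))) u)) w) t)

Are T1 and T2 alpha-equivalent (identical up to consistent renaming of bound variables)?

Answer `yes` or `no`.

Term 1: ((((\f.(\g.(\h.((f h) g)))) ((\f.(\g.(\h.((f h) (g h))))) (\f.(\g.(\h.((f h) g)))))) (\b.(\c.b))) u)
Term 2: ((((\c.r) ((\d.(\e.((d e) e))) u)) w) t)
Alpha-equivalence: compare structure up to binder renaming.
Result: False

Answer: no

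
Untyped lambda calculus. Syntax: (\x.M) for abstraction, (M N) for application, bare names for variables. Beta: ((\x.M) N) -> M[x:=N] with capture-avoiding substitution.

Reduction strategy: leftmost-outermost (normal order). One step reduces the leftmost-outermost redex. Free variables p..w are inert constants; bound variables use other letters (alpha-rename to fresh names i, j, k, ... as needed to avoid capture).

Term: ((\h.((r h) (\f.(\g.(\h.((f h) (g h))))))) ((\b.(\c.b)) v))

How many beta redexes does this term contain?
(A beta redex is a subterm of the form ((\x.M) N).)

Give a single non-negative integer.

Answer: 2

Derivation:
Term: ((\h.((r h) (\f.(\g.(\h.((f h) (g h))))))) ((\b.(\c.b)) v))
  Redex: ((\h.((r h) (\f.(\g.(\h.((f h) (g h))))))) ((\b.(\c.b)) v))
  Redex: ((\b.(\c.b)) v)
Total redexes: 2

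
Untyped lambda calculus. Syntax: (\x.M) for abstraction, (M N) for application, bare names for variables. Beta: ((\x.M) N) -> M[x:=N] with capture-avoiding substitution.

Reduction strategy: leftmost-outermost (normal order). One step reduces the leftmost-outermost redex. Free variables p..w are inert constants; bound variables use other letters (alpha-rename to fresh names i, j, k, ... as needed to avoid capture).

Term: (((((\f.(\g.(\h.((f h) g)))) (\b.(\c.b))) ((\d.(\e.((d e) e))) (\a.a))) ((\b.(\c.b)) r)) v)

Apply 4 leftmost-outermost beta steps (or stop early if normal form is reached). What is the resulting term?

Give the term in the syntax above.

Step 0: (((((\f.(\g.(\h.((f h) g)))) (\b.(\c.b))) ((\d.(\e.((d e) e))) (\a.a))) ((\b.(\c.b)) r)) v)
Step 1: ((((\g.(\h.(((\b.(\c.b)) h) g))) ((\d.(\e.((d e) e))) (\a.a))) ((\b.(\c.b)) r)) v)
Step 2: (((\h.(((\b.(\c.b)) h) ((\d.(\e.((d e) e))) (\a.a)))) ((\b.(\c.b)) r)) v)
Step 3: ((((\b.(\c.b)) ((\b.(\c.b)) r)) ((\d.(\e.((d e) e))) (\a.a))) v)
Step 4: (((\c.((\b.(\c.b)) r)) ((\d.(\e.((d e) e))) (\a.a))) v)

Answer: (((\c.((\b.(\c.b)) r)) ((\d.(\e.((d e) e))) (\a.a))) v)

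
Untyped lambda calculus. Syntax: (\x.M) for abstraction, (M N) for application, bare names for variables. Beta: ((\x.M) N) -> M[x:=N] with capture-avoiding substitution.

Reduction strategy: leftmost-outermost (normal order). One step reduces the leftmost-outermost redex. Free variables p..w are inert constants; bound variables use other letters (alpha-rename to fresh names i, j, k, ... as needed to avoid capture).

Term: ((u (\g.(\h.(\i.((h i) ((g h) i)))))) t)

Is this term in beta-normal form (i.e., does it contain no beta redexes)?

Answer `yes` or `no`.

Answer: yes

Derivation:
Term: ((u (\g.(\h.(\i.((h i) ((g h) i)))))) t)
No beta redexes found.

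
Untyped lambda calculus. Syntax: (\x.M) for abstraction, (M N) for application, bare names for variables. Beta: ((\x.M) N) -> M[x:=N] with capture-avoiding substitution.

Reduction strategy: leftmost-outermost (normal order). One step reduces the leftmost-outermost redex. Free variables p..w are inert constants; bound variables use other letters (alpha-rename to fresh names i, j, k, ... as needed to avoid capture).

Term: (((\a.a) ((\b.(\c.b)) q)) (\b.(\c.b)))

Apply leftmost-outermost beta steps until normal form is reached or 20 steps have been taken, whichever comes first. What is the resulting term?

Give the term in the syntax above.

Step 0: (((\a.a) ((\b.(\c.b)) q)) (\b.(\c.b)))
Step 1: (((\b.(\c.b)) q) (\b.(\c.b)))
Step 2: ((\c.q) (\b.(\c.b)))
Step 3: q

Answer: q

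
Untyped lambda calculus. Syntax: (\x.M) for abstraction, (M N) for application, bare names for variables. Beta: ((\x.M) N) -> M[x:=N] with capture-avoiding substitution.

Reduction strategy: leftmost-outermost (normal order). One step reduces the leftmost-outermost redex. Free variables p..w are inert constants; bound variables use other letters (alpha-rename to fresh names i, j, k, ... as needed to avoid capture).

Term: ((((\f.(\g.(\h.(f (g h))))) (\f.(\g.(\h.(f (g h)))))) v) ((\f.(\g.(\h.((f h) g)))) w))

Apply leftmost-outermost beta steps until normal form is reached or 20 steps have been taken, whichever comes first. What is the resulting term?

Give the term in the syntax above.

Answer: (\g.(\h.((v (\g.(\h.((w h) g)))) (g h))))

Derivation:
Step 0: ((((\f.(\g.(\h.(f (g h))))) (\f.(\g.(\h.(f (g h)))))) v) ((\f.(\g.(\h.((f h) g)))) w))
Step 1: (((\g.(\h.((\f.(\g.(\h.(f (g h))))) (g h)))) v) ((\f.(\g.(\h.((f h) g)))) w))
Step 2: ((\h.((\f.(\g.(\h.(f (g h))))) (v h))) ((\f.(\g.(\h.((f h) g)))) w))
Step 3: ((\f.(\g.(\h.(f (g h))))) (v ((\f.(\g.(\h.((f h) g)))) w)))
Step 4: (\g.(\h.((v ((\f.(\g.(\h.((f h) g)))) w)) (g h))))
Step 5: (\g.(\h.((v (\g.(\h.((w h) g)))) (g h))))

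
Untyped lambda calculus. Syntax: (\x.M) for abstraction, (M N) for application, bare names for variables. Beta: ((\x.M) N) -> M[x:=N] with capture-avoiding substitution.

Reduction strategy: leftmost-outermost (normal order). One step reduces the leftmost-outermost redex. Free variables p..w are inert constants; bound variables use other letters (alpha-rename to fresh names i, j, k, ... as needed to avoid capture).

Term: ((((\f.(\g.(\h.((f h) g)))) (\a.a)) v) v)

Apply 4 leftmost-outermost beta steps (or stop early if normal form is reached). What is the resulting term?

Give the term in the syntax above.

Answer: (v v)

Derivation:
Step 0: ((((\f.(\g.(\h.((f h) g)))) (\a.a)) v) v)
Step 1: (((\g.(\h.(((\a.a) h) g))) v) v)
Step 2: ((\h.(((\a.a) h) v)) v)
Step 3: (((\a.a) v) v)
Step 4: (v v)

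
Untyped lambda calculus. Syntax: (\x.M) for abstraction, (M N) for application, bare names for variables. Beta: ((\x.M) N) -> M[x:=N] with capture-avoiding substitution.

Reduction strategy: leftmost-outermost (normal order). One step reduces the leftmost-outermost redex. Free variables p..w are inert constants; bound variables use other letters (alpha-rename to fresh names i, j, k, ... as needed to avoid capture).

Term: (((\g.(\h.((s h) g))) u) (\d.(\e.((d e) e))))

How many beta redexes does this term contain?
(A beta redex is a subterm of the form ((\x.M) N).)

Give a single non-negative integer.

Term: (((\g.(\h.((s h) g))) u) (\d.(\e.((d e) e))))
  Redex: ((\g.(\h.((s h) g))) u)
Total redexes: 1

Answer: 1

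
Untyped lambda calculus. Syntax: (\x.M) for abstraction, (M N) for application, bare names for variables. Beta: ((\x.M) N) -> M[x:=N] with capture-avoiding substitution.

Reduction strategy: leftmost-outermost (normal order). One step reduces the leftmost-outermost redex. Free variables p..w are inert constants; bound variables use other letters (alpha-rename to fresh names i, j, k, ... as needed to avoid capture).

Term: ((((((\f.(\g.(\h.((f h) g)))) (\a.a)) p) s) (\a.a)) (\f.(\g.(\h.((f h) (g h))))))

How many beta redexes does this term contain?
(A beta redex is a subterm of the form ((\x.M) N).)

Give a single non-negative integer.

Term: ((((((\f.(\g.(\h.((f h) g)))) (\a.a)) p) s) (\a.a)) (\f.(\g.(\h.((f h) (g h))))))
  Redex: ((\f.(\g.(\h.((f h) g)))) (\a.a))
Total redexes: 1

Answer: 1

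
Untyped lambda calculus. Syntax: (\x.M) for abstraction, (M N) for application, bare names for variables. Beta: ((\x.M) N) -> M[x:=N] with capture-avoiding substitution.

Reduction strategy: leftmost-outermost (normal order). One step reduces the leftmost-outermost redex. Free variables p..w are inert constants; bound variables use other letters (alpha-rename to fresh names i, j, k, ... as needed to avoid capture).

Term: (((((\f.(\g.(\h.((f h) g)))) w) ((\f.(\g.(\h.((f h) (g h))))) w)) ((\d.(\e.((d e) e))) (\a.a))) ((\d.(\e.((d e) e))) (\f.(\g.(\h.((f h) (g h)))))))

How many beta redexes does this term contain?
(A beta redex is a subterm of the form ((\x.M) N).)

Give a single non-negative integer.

Term: (((((\f.(\g.(\h.((f h) g)))) w) ((\f.(\g.(\h.((f h) (g h))))) w)) ((\d.(\e.((d e) e))) (\a.a))) ((\d.(\e.((d e) e))) (\f.(\g.(\h.((f h) (g h)))))))
  Redex: ((\f.(\g.(\h.((f h) g)))) w)
  Redex: ((\f.(\g.(\h.((f h) (g h))))) w)
  Redex: ((\d.(\e.((d e) e))) (\a.a))
  Redex: ((\d.(\e.((d e) e))) (\f.(\g.(\h.((f h) (g h))))))
Total redexes: 4

Answer: 4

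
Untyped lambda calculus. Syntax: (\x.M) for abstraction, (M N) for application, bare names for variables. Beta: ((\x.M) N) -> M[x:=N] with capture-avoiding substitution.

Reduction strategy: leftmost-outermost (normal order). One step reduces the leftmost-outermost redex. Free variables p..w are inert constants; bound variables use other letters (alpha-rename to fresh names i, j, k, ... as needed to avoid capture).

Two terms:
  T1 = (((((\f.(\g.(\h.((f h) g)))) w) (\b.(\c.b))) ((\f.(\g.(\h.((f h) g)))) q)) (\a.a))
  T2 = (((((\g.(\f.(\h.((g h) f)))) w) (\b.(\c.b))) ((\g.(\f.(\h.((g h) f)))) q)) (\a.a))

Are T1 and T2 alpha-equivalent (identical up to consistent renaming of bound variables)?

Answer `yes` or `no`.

Term 1: (((((\f.(\g.(\h.((f h) g)))) w) (\b.(\c.b))) ((\f.(\g.(\h.((f h) g)))) q)) (\a.a))
Term 2: (((((\g.(\f.(\h.((g h) f)))) w) (\b.(\c.b))) ((\g.(\f.(\h.((g h) f)))) q)) (\a.a))
Alpha-equivalence: compare structure up to binder renaming.
Result: True

Answer: yes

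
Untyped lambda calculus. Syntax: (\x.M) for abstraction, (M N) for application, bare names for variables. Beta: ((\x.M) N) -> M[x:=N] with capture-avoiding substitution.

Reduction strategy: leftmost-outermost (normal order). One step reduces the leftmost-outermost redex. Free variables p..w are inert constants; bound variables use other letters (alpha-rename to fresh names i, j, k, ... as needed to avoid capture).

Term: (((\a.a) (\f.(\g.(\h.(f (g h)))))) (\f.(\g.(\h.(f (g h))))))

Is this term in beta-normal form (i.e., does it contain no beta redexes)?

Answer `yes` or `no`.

Term: (((\a.a) (\f.(\g.(\h.(f (g h)))))) (\f.(\g.(\h.(f (g h))))))
Found 1 beta redex(es).

Answer: no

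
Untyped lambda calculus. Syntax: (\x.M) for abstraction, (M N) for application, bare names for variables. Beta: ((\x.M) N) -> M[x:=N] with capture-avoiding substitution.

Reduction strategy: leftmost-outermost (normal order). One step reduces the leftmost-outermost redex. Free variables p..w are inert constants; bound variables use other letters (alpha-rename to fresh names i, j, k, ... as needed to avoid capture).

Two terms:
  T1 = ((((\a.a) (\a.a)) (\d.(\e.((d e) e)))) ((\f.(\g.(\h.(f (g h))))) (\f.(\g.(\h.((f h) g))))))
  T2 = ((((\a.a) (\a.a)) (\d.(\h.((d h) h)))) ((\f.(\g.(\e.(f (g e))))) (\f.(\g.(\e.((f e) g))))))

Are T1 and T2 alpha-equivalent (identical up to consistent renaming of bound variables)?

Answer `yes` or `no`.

Answer: yes

Derivation:
Term 1: ((((\a.a) (\a.a)) (\d.(\e.((d e) e)))) ((\f.(\g.(\h.(f (g h))))) (\f.(\g.(\h.((f h) g))))))
Term 2: ((((\a.a) (\a.a)) (\d.(\h.((d h) h)))) ((\f.(\g.(\e.(f (g e))))) (\f.(\g.(\e.((f e) g))))))
Alpha-equivalence: compare structure up to binder renaming.
Result: True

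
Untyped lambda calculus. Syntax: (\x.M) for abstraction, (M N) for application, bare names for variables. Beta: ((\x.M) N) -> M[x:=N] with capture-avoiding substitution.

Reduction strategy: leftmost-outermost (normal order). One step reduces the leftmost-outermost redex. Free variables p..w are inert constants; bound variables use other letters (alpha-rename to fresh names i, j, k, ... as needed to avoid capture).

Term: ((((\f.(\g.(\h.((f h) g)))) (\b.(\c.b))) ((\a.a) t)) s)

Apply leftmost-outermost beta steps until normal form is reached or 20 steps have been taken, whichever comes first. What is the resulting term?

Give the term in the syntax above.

Step 0: ((((\f.(\g.(\h.((f h) g)))) (\b.(\c.b))) ((\a.a) t)) s)
Step 1: (((\g.(\h.(((\b.(\c.b)) h) g))) ((\a.a) t)) s)
Step 2: ((\h.(((\b.(\c.b)) h) ((\a.a) t))) s)
Step 3: (((\b.(\c.b)) s) ((\a.a) t))
Step 4: ((\c.s) ((\a.a) t))
Step 5: s

Answer: s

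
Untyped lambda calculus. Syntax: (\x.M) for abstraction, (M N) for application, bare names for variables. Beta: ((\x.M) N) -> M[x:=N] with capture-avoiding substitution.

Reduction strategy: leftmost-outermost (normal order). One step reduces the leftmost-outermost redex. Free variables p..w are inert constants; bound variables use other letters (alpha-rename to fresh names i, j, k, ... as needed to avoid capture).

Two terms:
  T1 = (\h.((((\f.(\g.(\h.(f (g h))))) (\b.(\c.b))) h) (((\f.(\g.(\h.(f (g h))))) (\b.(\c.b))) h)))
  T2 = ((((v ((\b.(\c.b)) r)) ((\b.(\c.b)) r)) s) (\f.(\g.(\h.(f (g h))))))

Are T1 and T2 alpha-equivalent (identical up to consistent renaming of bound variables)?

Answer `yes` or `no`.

Term 1: (\h.((((\f.(\g.(\h.(f (g h))))) (\b.(\c.b))) h) (((\f.(\g.(\h.(f (g h))))) (\b.(\c.b))) h)))
Term 2: ((((v ((\b.(\c.b)) r)) ((\b.(\c.b)) r)) s) (\f.(\g.(\h.(f (g h))))))
Alpha-equivalence: compare structure up to binder renaming.
Result: False

Answer: no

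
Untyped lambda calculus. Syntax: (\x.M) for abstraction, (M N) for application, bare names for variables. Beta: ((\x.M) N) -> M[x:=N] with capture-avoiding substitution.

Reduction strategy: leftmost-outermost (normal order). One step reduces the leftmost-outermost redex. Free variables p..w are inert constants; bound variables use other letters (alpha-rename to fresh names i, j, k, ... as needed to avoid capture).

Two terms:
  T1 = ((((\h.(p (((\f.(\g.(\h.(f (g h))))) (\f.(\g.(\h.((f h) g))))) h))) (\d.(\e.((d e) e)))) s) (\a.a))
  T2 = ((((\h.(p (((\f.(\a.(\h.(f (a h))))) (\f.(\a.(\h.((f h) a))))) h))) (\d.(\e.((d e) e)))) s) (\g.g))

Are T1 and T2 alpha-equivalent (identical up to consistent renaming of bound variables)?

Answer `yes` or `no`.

Answer: yes

Derivation:
Term 1: ((((\h.(p (((\f.(\g.(\h.(f (g h))))) (\f.(\g.(\h.((f h) g))))) h))) (\d.(\e.((d e) e)))) s) (\a.a))
Term 2: ((((\h.(p (((\f.(\a.(\h.(f (a h))))) (\f.(\a.(\h.((f h) a))))) h))) (\d.(\e.((d e) e)))) s) (\g.g))
Alpha-equivalence: compare structure up to binder renaming.
Result: True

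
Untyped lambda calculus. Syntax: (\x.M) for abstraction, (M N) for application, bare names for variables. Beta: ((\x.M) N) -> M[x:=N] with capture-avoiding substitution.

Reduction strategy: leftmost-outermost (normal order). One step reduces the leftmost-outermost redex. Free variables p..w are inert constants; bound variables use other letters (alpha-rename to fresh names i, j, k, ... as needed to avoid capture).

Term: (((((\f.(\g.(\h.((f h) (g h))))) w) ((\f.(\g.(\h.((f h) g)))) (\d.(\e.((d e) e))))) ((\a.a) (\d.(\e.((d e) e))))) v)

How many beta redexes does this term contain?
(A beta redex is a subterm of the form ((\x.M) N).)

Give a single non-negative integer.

Answer: 3

Derivation:
Term: (((((\f.(\g.(\h.((f h) (g h))))) w) ((\f.(\g.(\h.((f h) g)))) (\d.(\e.((d e) e))))) ((\a.a) (\d.(\e.((d e) e))))) v)
  Redex: ((\f.(\g.(\h.((f h) (g h))))) w)
  Redex: ((\f.(\g.(\h.((f h) g)))) (\d.(\e.((d e) e))))
  Redex: ((\a.a) (\d.(\e.((d e) e))))
Total redexes: 3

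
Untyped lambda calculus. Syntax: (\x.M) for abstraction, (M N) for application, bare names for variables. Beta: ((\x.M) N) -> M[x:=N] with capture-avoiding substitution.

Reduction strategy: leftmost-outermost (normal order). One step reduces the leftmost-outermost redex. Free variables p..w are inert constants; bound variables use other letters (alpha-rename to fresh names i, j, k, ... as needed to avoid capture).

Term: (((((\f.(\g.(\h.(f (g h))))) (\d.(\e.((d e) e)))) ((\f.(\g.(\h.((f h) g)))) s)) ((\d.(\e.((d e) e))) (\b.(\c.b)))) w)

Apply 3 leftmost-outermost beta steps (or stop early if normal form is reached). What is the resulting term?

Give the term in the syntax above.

Answer: (((\d.(\e.((d e) e))) (((\f.(\g.(\h.((f h) g)))) s) ((\d.(\e.((d e) e))) (\b.(\c.b))))) w)

Derivation:
Step 0: (((((\f.(\g.(\h.(f (g h))))) (\d.(\e.((d e) e)))) ((\f.(\g.(\h.((f h) g)))) s)) ((\d.(\e.((d e) e))) (\b.(\c.b)))) w)
Step 1: ((((\g.(\h.((\d.(\e.((d e) e))) (g h)))) ((\f.(\g.(\h.((f h) g)))) s)) ((\d.(\e.((d e) e))) (\b.(\c.b)))) w)
Step 2: (((\h.((\d.(\e.((d e) e))) (((\f.(\g.(\h.((f h) g)))) s) h))) ((\d.(\e.((d e) e))) (\b.(\c.b)))) w)
Step 3: (((\d.(\e.((d e) e))) (((\f.(\g.(\h.((f h) g)))) s) ((\d.(\e.((d e) e))) (\b.(\c.b))))) w)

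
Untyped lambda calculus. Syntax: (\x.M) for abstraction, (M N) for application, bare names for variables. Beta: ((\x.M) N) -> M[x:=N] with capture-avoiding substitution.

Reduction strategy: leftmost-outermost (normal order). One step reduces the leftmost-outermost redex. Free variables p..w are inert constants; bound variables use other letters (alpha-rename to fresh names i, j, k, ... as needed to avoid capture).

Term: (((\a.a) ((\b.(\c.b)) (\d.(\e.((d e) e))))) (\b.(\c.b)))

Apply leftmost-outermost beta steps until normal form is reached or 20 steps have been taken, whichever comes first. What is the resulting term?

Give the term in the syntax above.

Answer: (\d.(\e.((d e) e)))

Derivation:
Step 0: (((\a.a) ((\b.(\c.b)) (\d.(\e.((d e) e))))) (\b.(\c.b)))
Step 1: (((\b.(\c.b)) (\d.(\e.((d e) e)))) (\b.(\c.b)))
Step 2: ((\c.(\d.(\e.((d e) e)))) (\b.(\c.b)))
Step 3: (\d.(\e.((d e) e)))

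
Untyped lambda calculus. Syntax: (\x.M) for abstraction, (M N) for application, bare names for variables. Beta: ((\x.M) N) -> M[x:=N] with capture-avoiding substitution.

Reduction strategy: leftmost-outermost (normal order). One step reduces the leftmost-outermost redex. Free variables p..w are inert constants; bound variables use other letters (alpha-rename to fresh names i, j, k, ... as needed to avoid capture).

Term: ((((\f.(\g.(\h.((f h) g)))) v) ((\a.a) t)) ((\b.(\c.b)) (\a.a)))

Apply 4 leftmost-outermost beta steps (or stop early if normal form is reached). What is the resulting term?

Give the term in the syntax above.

Answer: ((v (\c.(\a.a))) ((\a.a) t))

Derivation:
Step 0: ((((\f.(\g.(\h.((f h) g)))) v) ((\a.a) t)) ((\b.(\c.b)) (\a.a)))
Step 1: (((\g.(\h.((v h) g))) ((\a.a) t)) ((\b.(\c.b)) (\a.a)))
Step 2: ((\h.((v h) ((\a.a) t))) ((\b.(\c.b)) (\a.a)))
Step 3: ((v ((\b.(\c.b)) (\a.a))) ((\a.a) t))
Step 4: ((v (\c.(\a.a))) ((\a.a) t))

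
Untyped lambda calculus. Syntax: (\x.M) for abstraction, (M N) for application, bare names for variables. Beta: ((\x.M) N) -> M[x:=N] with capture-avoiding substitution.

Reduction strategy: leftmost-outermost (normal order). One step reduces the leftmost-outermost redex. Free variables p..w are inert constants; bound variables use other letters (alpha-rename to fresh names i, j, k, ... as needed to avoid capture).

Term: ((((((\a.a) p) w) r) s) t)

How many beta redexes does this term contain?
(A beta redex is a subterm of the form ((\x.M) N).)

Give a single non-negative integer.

Term: ((((((\a.a) p) w) r) s) t)
  Redex: ((\a.a) p)
Total redexes: 1

Answer: 1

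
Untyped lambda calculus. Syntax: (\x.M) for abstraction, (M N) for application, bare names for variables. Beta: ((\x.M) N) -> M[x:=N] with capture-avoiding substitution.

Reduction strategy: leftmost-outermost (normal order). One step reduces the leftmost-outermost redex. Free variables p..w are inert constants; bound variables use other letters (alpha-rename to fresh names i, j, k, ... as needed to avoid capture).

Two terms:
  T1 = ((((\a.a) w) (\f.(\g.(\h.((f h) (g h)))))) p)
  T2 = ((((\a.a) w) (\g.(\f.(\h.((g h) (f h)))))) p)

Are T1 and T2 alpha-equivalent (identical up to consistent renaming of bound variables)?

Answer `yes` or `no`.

Term 1: ((((\a.a) w) (\f.(\g.(\h.((f h) (g h)))))) p)
Term 2: ((((\a.a) w) (\g.(\f.(\h.((g h) (f h)))))) p)
Alpha-equivalence: compare structure up to binder renaming.
Result: True

Answer: yes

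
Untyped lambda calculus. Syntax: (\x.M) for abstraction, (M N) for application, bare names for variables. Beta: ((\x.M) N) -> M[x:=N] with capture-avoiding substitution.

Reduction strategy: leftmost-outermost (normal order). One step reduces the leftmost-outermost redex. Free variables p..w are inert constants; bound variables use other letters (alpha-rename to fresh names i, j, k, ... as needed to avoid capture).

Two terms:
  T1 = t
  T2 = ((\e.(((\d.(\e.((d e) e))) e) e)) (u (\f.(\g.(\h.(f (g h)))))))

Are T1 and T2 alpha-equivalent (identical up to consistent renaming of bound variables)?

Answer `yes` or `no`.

Term 1: t
Term 2: ((\e.(((\d.(\e.((d e) e))) e) e)) (u (\f.(\g.(\h.(f (g h)))))))
Alpha-equivalence: compare structure up to binder renaming.
Result: False

Answer: no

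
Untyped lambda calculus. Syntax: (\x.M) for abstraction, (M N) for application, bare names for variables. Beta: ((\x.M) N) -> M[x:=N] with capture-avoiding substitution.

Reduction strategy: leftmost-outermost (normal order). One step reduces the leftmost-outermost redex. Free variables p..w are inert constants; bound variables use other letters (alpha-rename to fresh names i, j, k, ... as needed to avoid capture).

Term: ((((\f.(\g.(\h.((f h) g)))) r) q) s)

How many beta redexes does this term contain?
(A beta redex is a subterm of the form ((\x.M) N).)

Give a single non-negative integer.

Answer: 1

Derivation:
Term: ((((\f.(\g.(\h.((f h) g)))) r) q) s)
  Redex: ((\f.(\g.(\h.((f h) g)))) r)
Total redexes: 1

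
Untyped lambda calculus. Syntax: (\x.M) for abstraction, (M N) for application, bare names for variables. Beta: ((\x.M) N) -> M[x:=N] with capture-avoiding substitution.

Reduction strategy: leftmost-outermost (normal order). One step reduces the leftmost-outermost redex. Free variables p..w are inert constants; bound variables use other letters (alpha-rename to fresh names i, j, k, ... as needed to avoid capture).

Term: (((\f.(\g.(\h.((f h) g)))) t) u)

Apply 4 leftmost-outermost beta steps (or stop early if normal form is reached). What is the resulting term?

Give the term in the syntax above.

Step 0: (((\f.(\g.(\h.((f h) g)))) t) u)
Step 1: ((\g.(\h.((t h) g))) u)
Step 2: (\h.((t h) u))
Step 3: (normal form reached)

Answer: (\h.((t h) u))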